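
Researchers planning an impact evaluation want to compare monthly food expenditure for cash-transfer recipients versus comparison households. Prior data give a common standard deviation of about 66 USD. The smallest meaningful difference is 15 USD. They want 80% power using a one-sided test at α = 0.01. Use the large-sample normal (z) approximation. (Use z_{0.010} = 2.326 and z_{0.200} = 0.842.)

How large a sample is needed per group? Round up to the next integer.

n = 389 per group

n = (z_α + z_β)² · (σ₁² + σ₂²) / δ²
  = (2.326 + 0.842)² · (2·66² = 8712) / 15²
  = 10.0362 · 8712 / 225
  = 388.60
Round up → n = 389 per group.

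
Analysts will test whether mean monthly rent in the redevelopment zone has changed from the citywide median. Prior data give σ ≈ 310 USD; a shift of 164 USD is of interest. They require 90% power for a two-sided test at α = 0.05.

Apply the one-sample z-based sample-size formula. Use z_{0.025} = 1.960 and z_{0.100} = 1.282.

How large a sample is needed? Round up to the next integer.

n = 38

n = (z_{α/2} + z_β)² · σ² / δ²
  = (1.960 + 1.282)² · 310² / 164²
  = 10.5106 · 96100 / 26896
  = 37.55
Round up → n = 38.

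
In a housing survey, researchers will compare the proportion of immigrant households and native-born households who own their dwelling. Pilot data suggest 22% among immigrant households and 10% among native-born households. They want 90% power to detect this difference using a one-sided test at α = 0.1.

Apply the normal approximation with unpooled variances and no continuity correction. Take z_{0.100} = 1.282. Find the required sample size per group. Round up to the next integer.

n = 120 per group

n = (z_α + z_β)² · [p₁(1−p₁) + p₂(1−p₂)] / (p₁ − p₂)²
  = (1.282 + 1.282)² · (0.22·0.78 + 0.10·0.90) / (0.12)²
  = (2.564)² · (0.1716 + 0.0900) / 0.0144
  = 6.5741 · 0.2616 / 0.0144
  = 119.43
Round up → n = 120 per group.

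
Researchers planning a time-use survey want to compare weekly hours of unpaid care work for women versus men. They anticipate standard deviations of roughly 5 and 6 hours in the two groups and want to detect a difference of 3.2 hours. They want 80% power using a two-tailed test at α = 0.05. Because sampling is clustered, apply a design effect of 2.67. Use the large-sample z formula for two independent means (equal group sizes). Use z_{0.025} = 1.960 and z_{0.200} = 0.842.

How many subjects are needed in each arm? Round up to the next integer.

n = (z_{α/2} + z_β)² · (σ₁² + σ₂²) / δ²
  = (1.960 + 0.842)² · (5² + 6² = 61) / 3.2²
  = 7.8512 · 61 / 10.24
  = 46.77
Design effect: 2.67 × 46.77 = 124.88.
Round up → n = 125 per group.

n = 125 per group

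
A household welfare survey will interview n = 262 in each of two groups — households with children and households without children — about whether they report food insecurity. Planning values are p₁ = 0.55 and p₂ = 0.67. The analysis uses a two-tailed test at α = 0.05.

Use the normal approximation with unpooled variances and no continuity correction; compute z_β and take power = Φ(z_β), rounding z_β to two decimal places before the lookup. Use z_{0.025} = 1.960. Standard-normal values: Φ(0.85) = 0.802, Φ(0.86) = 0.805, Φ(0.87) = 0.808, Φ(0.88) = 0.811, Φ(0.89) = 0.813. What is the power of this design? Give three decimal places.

z_β = |p₁−p₂|·√(n/[p₁q₁+p₂q₂]) − z_{α/2}
    = 0.12 · √(262/0.4686) − 1.960
    = 0.12 · 23.6456 − 1.960
    = 2.8375 − 1.960 = 0.8775 → 0.88
Power = Φ(0.88) = 0.811.

Power ≈ 0.811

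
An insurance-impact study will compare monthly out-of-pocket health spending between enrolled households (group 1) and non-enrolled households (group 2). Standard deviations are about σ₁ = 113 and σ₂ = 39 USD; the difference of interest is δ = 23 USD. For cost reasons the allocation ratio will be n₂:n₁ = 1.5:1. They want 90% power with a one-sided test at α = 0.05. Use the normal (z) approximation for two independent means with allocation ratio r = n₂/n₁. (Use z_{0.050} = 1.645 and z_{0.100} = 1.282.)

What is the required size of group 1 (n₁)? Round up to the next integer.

n₁ = 224

n₁ = (z_α + z_β)² · (σ₁² + σ₂²/r) / δ²
   = (1.645 + 1.282)² · (113² + 39²/1.5) / 23²
   = 8.5673 · (12769 + 1014) / 529
   = 8.5673 · 13783 / 529
   = 223.22
Round up → n₁ = 224; n₂ = r·n₁ = 1.5 × 224 = 336.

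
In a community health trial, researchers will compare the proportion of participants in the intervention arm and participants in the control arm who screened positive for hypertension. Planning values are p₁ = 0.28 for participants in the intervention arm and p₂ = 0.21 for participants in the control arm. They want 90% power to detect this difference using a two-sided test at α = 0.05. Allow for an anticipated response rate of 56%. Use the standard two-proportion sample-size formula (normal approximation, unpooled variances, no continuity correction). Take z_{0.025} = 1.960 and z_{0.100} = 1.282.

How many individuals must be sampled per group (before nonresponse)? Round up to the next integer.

n = 1408 per group

n = (z_{α/2} + z_β)² · [p₁(1−p₁) + p₂(1−p₂)] / (p₁ − p₂)²
  = (1.960 + 1.282)² · (0.28·0.72 + 0.21·0.79) / (0.07)²
  = (3.242)² · (0.2016 + 0.1659) / 0.0049
  = 10.5106 · 0.3675 / 0.0049
  = 788.29
Adjust for 56% response: 788.29 / 0.56 = 1407.66.
Round up → n = 1408 per group.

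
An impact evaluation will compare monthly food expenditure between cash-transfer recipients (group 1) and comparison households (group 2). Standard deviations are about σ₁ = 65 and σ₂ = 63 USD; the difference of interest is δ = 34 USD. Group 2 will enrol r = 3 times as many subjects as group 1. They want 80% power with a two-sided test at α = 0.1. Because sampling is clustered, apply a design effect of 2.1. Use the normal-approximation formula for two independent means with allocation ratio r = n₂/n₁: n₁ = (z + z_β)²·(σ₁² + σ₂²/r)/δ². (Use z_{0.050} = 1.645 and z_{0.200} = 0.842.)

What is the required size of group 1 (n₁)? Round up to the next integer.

n₁ = 63

n₁ = (z_{α/2} + z_β)² · (σ₁² + σ₂²/r) / δ²
   = (1.645 + 0.842)² · (65² + 63²/3) / 34²
   = 6.1852 · (4225 + 1323) / 1156
   = 6.1852 · 5548 / 1156
   = 29.68
Design effect: 2.1 × 29.68 = 62.34.
Round up → n₁ = 63; n₂ = r·n₁ = 3 × 63 = 189.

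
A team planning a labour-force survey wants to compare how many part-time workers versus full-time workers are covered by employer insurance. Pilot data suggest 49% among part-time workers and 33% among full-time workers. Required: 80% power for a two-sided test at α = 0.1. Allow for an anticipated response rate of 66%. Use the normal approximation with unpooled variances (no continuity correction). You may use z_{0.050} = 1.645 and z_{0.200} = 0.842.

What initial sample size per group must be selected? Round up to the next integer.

n = 173 per group

n = (z_{α/2} + z_β)² · [p₁(1−p₁) + p₂(1−p₂)] / (p₁ − p₂)²
  = (1.645 + 0.842)² · (0.49·0.51 + 0.33·0.67) / (0.16)²
  = (2.487)² · (0.2499 + 0.2211) / 0.0256
  = 6.1852 · 0.4710 / 0.0256
  = 113.80
Adjust for 66% response: 113.80 / 0.66 = 172.42.
Round up → n = 173 per group.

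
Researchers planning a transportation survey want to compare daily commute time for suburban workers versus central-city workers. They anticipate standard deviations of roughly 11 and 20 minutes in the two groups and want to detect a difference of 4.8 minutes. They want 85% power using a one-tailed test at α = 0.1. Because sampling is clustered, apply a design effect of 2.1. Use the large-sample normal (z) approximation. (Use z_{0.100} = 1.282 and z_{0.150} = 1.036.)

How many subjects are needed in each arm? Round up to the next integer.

n = (z_α + z_β)² · (σ₁² + σ₂²) / δ²
  = (1.282 + 1.036)² · (11² + 20² = 521) / 4.8²
  = 5.3731 · 521 / 23.04
  = 121.50
Design effect: 2.1 × 121.50 = 255.15.
Round up → n = 256 per group.

n = 256 per group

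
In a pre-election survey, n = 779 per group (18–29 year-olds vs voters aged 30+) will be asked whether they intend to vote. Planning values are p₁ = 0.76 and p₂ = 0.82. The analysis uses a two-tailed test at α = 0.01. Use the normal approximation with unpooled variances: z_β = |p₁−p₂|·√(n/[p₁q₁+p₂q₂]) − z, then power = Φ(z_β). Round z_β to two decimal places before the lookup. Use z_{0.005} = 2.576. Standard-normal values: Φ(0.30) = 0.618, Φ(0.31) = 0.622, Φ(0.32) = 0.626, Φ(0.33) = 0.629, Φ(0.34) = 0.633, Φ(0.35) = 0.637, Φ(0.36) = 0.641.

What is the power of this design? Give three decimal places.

z_β = |p₁−p₂|·√(n/[p₁q₁+p₂q₂]) − z_{α/2}
    = 0.06 · √(779/0.3300) − 2.576
    = 0.06 · 48.5861 − 2.576
    = 2.9152 − 2.576 = 0.3392 → 0.34
Power = Φ(0.34) = 0.633.

Power ≈ 0.633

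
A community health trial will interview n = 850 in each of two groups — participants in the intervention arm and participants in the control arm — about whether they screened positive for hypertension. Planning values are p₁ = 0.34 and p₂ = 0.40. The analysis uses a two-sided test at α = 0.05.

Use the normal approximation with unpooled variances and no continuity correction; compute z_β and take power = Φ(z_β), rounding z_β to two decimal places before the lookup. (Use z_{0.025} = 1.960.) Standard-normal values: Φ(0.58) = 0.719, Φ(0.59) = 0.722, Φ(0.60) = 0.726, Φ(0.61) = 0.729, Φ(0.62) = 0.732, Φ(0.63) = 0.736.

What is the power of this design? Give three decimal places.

z_β = |p₁−p₂|·√(n/[p₁q₁+p₂q₂]) − z_{α/2}
    = 0.06 · √(850/0.4644) − 1.960
    = 0.06 · 42.7822 − 1.960
    = 2.5669 − 1.960 = 0.6069 → 0.61
Power = Φ(0.61) = 0.729.

Power ≈ 0.729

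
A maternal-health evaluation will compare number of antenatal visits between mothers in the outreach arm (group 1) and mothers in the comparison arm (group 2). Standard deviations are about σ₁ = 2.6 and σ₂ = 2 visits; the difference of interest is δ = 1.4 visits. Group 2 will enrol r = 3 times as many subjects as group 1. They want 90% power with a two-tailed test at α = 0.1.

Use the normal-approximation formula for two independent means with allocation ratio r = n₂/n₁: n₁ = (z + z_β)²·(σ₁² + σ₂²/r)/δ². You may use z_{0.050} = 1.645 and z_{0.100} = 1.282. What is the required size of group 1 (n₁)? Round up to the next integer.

n₁ = 36

n₁ = (z_{α/2} + z_β)² · (σ₁² + σ₂²/r) / δ²
   = (1.645 + 1.282)² · (2.6² + 2²/3) / 1.4²
   = 8.5673 · (6.76 + 1.3333) / 1.96
   = 8.5673 · 8.0933 / 1.96
   = 35.38
Round up → n₁ = 36; n₂ = r·n₁ = 3 × 36 = 108.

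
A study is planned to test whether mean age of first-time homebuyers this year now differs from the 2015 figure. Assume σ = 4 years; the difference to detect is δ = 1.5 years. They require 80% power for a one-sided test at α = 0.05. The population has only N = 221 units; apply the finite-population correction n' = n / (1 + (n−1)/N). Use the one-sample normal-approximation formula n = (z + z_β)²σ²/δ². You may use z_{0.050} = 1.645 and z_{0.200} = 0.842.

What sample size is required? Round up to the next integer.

n = 37

n = (z_α + z_β)² · σ² / δ²
  = (1.645 + 0.842)² · 4² / 1.5²
  = 6.1852 · 16 / 2.25
  = 43.98
Finite-population correction (N = 221): 43.98 / (1 + (43.98 − 1)/221) = 36.82.
Round up → n = 37.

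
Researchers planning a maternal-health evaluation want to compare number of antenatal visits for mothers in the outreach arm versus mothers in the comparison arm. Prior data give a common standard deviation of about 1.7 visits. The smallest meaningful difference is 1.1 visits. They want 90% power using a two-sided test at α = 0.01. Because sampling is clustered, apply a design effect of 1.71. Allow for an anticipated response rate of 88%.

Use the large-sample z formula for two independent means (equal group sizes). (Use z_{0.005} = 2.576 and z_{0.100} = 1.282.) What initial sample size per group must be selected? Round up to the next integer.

n = 139 per group

n = (z_{α/2} + z_β)² · (σ₁² + σ₂²) / δ²
  = (2.576 + 1.282)² · (2·1.7² = 5.78) / 1.1²
  = 14.8842 · 5.78 / 1.21
  = 71.10
Design effect: 1.71 × 71.10 = 121.58.
Adjust for 88% response: 121.58 / 0.88 = 138.16.
Round up → n = 139 per group.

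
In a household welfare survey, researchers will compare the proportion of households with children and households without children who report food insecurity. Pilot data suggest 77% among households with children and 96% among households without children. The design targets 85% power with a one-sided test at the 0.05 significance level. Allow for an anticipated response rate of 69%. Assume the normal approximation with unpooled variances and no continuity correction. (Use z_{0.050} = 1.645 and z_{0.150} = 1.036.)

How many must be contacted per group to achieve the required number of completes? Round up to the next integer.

n = (z_α + z_β)² · [p₁(1−p₁) + p₂(1−p₂)] / (p₁ − p₂)²
  = (1.645 + 1.036)² · (0.77·0.23 + 0.96·0.04) / (-0.19)²
  = (2.681)² · (0.1771 + 0.0384) / 0.0361
  = 7.1878 · 0.2155 / 0.0361
  = 42.91
Adjust for 69% response: 42.91 / 0.69 = 62.18.
Round up → n = 63 per group.

n = 63 per group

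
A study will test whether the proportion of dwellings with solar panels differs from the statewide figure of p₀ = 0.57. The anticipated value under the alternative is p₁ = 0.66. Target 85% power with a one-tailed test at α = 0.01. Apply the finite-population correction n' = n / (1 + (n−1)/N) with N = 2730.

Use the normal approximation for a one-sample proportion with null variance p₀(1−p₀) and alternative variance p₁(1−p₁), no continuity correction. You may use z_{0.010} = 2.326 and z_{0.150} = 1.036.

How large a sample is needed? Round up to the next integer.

n = [z_α·√(p₀q₀) + z_β·√(p₁q₁)]² / (p₁ − p₀)²
  = [2.326·√(0.57·0.43) + 1.036·√(0.66·0.34)]² / (0.09)²
  = [2.326·0.4951 + 1.036·0.4737]² / 0.0081
  = [1.6423]² / 0.0081
  = 332.98
Finite-population correction (N = 2730): 332.98 / (1 + (332.98 − 1)/2730) = 296.88.
Round up → n = 297.

n = 297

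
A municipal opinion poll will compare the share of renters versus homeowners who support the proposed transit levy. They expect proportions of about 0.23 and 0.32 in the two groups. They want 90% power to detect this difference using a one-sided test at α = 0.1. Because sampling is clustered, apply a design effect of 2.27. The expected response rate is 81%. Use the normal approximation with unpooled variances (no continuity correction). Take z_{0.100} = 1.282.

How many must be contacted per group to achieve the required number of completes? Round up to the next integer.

n = 898 per group

n = (z_α + z_β)² · [p₁(1−p₁) + p₂(1−p₂)] / (p₁ − p₂)²
  = (1.282 + 1.282)² · (0.23·0.77 + 0.32·0.68) / (-0.09)²
  = (2.564)² · (0.1771 + 0.2176) / 0.0081
  = 6.5741 · 0.3947 / 0.0081
  = 320.35
Design effect: 2.27 × 320.35 = 727.18.
Adjust for 81% response: 727.18 / 0.81 = 897.76.
Round up → n = 898 per group.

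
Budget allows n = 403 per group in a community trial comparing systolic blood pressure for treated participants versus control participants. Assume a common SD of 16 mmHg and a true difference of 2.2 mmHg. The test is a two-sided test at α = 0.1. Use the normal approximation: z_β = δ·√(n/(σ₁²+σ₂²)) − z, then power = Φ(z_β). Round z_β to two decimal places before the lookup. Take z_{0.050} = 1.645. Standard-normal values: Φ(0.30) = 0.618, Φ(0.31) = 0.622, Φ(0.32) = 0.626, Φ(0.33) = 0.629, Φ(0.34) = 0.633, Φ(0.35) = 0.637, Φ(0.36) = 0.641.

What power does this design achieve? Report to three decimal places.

Power ≈ 0.622

z_β = δ·√(n/(σ₁²+σ₂²)) − z_{α/2}
    = 2.2 · √(403/512) − 1.645
    = 2.2 · 0.88719 − 1.645
    = 1.9518 − 1.645 = 0.3068 → 0.31
Power = Φ(0.31) = 0.622.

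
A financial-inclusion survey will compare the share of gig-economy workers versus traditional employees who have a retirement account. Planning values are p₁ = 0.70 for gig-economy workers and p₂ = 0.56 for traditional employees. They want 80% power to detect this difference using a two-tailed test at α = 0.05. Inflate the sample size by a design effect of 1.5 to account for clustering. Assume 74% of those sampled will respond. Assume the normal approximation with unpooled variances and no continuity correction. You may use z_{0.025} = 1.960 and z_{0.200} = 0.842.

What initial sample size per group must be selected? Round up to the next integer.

n = (z_{α/2} + z_β)² · [p₁(1−p₁) + p₂(1−p₂)] / (p₁ − p₂)²
  = (1.960 + 0.842)² · (0.70·0.30 + 0.56·0.44) / (0.14)²
  = (2.802)² · (0.2100 + 0.2464) / 0.0196
  = 7.8512 · 0.4564 / 0.0196
  = 182.82
Design effect: 1.5 × 182.82 = 274.23.
Adjust for 74% response: 274.23 / 0.74 = 370.58.
Round up → n = 371 per group.

n = 371 per group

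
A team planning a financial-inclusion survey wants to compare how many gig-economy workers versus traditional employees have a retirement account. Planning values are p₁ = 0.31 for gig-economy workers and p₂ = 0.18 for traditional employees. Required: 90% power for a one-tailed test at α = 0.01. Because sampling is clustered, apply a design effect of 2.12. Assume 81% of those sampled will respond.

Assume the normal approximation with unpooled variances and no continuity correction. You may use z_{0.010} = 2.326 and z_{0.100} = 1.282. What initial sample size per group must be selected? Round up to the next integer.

n = 729 per group

n = (z_α + z_β)² · [p₁(1−p₁) + p₂(1−p₂)] / (p₁ − p₂)²
  = (2.326 + 1.282)² · (0.31·0.69 + 0.18·0.82) / (0.13)²
  = (3.608)² · (0.2139 + 0.1476) / 0.0169
  = 13.0177 · 0.3615 / 0.0169
  = 278.45
Design effect: 2.12 × 278.45 = 590.32.
Adjust for 81% response: 590.32 / 0.81 = 728.80.
Round up → n = 729 per group.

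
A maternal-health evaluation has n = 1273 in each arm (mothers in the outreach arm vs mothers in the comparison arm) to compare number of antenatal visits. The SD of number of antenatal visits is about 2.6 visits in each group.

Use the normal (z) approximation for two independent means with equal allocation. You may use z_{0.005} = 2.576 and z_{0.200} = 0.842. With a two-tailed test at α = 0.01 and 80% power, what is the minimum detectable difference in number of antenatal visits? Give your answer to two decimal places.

Minimum detectable difference ≈ 0.35 visits

δ = (z_{α/2} + z_β) · √((σ₁²+σ₂²)/n)
  = (2.576 + 0.842) · √(13.52/1273)
  = 3.418 · √0.01062
  = 3.418 · 0.1031
  = 0.3522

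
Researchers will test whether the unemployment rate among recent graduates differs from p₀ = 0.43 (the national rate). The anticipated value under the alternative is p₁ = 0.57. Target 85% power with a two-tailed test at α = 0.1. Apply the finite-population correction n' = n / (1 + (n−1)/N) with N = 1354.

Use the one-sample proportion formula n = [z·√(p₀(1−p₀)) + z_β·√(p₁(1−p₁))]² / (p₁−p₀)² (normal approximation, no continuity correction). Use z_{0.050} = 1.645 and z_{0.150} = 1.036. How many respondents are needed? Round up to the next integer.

n = [z_{α/2}·√(p₀q₀) + z_β·√(p₁q₁)]² / (p₁ − p₀)²
  = [1.645·√(0.43·0.57) + 1.036·√(0.57·0.43)]² / (0.14)²
  = [1.645·0.4951 + 1.036·0.4951]² / 0.0196
  = [1.3273]² / 0.0196
  = 89.88
Finite-population correction (N = 1354): 89.88 / (1 + (89.88 − 1)/1354) = 84.35.
Round up → n = 85.

n = 85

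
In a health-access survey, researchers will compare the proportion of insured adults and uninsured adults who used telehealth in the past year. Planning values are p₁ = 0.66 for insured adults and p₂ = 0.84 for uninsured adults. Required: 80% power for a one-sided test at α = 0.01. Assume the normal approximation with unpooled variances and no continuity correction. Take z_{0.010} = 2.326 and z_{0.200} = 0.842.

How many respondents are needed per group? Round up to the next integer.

n = 112 per group

n = (z_α + z_β)² · [p₁(1−p₁) + p₂(1−p₂)] / (p₁ − p₂)²
  = (2.326 + 0.842)² · (0.66·0.34 + 0.84·0.16) / (-0.18)²
  = (3.168)² · (0.2244 + 0.1344) / 0.0324
  = 10.0362 · 0.3588 / 0.0324
  = 111.14
Round up → n = 112 per group.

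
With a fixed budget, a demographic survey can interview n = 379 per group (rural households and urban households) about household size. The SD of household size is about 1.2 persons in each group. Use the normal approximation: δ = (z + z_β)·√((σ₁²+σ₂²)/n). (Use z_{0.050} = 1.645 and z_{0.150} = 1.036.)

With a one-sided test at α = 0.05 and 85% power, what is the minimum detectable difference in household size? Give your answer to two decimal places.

δ = (z_α + z_β) · √((σ₁²+σ₂²)/n)
  = (1.645 + 1.036) · √(2.88/379)
  = 2.681 · √0.0076
  = 2.681 · 0.0872
  = 0.2337

Minimum detectable difference ≈ 0.23 persons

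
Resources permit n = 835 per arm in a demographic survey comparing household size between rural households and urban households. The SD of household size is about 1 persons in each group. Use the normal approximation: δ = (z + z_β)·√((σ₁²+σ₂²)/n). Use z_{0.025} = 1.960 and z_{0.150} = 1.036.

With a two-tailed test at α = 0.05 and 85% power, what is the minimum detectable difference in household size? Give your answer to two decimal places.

δ = (z_{α/2} + z_β) · √((σ₁²+σ₂²)/n)
  = (1.960 + 1.036) · √(2/835)
  = 2.996 · √0.0024
  = 2.996 · 0.0489
  = 0.1466

Minimum detectable difference ≈ 0.15 persons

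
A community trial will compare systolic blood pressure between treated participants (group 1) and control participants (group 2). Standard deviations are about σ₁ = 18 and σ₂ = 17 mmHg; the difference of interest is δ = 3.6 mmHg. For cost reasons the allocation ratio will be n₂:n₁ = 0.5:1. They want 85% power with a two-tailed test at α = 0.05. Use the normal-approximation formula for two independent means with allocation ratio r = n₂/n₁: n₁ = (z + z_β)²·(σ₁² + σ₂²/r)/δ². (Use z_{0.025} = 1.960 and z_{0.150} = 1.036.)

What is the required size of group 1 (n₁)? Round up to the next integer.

n₁ = (z_{α/2} + z_β)² · (σ₁² + σ₂²/r) / δ²
   = (1.960 + 1.036)² · (18² + 17²/0.5) / 3.6²
   = 8.9760 · (324 + 578) / 12.96
   = 8.9760 · 902 / 12.96
   = 624.72
Round up → n₁ = 625; n₂ = r·n₁ = 0.5 × 625 = 313.

n₁ = 625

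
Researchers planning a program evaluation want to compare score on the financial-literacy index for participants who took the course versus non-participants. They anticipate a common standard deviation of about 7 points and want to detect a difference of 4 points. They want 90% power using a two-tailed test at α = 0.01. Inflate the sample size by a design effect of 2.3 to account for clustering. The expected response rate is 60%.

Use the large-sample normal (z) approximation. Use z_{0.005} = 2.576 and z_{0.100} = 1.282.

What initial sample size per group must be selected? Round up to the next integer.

n = (z_{α/2} + z_β)² · (σ₁² + σ₂²) / δ²
  = (2.576 + 1.282)² · (2·7² = 98) / 4²
  = 14.8842 · 98 / 16
  = 91.17
Design effect: 2.3 × 91.17 = 209.68.
Adjust for 60% response: 209.68 / 0.60 = 349.47.
Round up → n = 350 per group.

n = 350 per group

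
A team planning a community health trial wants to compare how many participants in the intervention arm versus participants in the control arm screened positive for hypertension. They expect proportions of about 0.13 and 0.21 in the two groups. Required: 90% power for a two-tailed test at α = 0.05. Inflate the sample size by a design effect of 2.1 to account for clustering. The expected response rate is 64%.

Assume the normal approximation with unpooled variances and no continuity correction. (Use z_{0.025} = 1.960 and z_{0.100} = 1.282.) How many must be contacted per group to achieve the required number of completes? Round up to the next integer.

n = 1504 per group

n = (z_{α/2} + z_β)² · [p₁(1−p₁) + p₂(1−p₂)] / (p₁ − p₂)²
  = (1.960 + 1.282)² · (0.13·0.87 + 0.21·0.79) / (-0.08)²
  = (3.242)² · (0.1131 + 0.1659) / 0.0064
  = 10.5106 · 0.2790 / 0.0064
  = 458.19
Design effect: 2.1 × 458.19 = 962.21.
Adjust for 64% response: 962.21 / 0.64 = 1503.45.
Round up → n = 1504 per group.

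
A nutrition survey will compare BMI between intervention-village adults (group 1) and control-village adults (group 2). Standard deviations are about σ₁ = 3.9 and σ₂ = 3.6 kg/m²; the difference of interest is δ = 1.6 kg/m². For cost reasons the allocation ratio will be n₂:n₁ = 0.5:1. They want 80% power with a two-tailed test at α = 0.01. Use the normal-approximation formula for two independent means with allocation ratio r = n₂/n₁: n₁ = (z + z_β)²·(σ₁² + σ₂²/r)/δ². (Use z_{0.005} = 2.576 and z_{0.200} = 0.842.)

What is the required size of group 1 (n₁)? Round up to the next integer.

n₁ = (z_{α/2} + z_β)² · (σ₁² + σ₂²/r) / δ²
   = (2.576 + 0.842)² · (3.9² + 3.6²/0.5) / 1.6²
   = 11.6827 · (15.21 + 25.92) / 2.56
   = 11.6827 · 41.13 / 2.56
   = 187.70
Round up → n₁ = 188; n₂ = r·n₁ = 0.5 × 188 = 94.

n₁ = 188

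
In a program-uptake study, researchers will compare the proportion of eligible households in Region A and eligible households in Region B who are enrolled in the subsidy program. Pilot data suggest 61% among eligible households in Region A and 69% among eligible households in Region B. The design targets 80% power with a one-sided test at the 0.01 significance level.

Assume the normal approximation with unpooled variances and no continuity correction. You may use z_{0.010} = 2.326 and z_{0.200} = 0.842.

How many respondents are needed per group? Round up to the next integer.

n = 709 per group

n = (z_α + z_β)² · [p₁(1−p₁) + p₂(1−p₂)] / (p₁ − p₂)²
  = (2.326 + 0.842)² · (0.61·0.39 + 0.69·0.31) / (-0.08)²
  = (3.168)² · (0.2379 + 0.2139) / 0.0064
  = 10.0362 · 0.4518 / 0.0064
  = 708.49
Round up → n = 709 per group.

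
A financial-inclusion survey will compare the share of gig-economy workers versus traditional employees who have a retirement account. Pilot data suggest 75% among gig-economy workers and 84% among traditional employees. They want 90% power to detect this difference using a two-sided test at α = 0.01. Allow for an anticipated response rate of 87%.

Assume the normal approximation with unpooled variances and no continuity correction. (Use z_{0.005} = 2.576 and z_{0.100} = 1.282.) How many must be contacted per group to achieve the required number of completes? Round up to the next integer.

n = (z_{α/2} + z_β)² · [p₁(1−p₁) + p₂(1−p₂)] / (p₁ − p₂)²
  = (2.576 + 1.282)² · (0.75·0.25 + 0.84·0.16) / (-0.09)²
  = (3.858)² · (0.1875 + 0.1344) / 0.0081
  = 14.8842 · 0.3219 / 0.0081
  = 591.51
Adjust for 87% response: 591.51 / 0.87 = 679.89.
Round up → n = 680 per group.

n = 680 per group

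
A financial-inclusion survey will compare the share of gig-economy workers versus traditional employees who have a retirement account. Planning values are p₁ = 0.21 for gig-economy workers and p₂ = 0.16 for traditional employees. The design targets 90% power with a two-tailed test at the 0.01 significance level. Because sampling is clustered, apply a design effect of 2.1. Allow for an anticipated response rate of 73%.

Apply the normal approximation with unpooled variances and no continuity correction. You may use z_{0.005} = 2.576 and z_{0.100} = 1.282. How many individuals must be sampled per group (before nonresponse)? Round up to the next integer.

n = (z_{α/2} + z_β)² · [p₁(1−p₁) + p₂(1−p₂)] / (p₁ − p₂)²
  = (2.576 + 1.282)² · (0.21·0.79 + 0.16·0.84) / (0.05)²
  = (3.858)² · (0.1659 + 0.1344) / 0.0025
  = 14.8842 · 0.3003 / 0.0025
  = 1787.89
Design effect: 2.1 × 1787.89 = 3754.56.
Adjust for 73% response: 3754.56 / 0.73 = 5143.23.
Round up → n = 5144 per group.

n = 5144 per group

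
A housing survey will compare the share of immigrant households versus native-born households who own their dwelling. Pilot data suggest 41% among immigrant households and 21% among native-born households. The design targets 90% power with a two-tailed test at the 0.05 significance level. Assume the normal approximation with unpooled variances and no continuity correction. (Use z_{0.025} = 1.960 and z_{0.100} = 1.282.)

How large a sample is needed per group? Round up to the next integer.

n = (z_{α/2} + z_β)² · [p₁(1−p₁) + p₂(1−p₂)] / (p₁ − p₂)²
  = (1.960 + 1.282)² · (0.41·0.59 + 0.21·0.79) / (0.20)²
  = (3.242)² · (0.2419 + 0.1659) / 0.0400
  = 10.5106 · 0.4078 / 0.0400
  = 107.16
Round up → n = 108 per group.

n = 108 per group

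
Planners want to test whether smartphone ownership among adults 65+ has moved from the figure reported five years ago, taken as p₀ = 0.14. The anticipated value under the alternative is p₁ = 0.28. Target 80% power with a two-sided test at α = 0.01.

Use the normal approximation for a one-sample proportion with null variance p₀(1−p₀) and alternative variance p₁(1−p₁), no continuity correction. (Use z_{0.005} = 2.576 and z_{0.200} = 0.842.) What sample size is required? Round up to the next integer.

n = [z_{α/2}·√(p₀q₀) + z_β·√(p₁q₁)]² / (p₁ − p₀)²
  = [2.576·√(0.14·0.86) + 0.842·√(0.28·0.72)]² / (0.14)²
  = [2.576·0.3470 + 0.842·0.4490]² / 0.0196
  = [1.2719]² / 0.0196
  = 82.54
Round up → n = 83.

n = 83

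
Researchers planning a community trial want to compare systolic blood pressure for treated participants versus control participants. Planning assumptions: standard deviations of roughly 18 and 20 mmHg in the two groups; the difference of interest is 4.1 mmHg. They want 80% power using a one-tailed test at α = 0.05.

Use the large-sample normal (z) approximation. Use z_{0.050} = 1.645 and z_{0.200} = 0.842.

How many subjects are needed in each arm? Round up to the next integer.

n = 267 per group

n = (z_α + z_β)² · (σ₁² + σ₂²) / δ²
  = (1.645 + 0.842)² · (18² + 20² = 724) / 4.1²
  = 6.1852 · 724 / 16.81
  = 266.39
Round up → n = 267 per group.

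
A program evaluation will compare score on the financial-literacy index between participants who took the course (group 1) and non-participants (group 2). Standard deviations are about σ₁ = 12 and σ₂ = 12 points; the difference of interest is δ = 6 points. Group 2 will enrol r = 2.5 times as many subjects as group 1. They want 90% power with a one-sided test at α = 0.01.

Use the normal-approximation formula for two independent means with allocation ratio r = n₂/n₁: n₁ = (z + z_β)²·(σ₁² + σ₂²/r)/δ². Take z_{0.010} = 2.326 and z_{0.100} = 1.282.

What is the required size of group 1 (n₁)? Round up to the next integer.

n₁ = (z_α + z_β)² · (σ₁² + σ₂²/r) / δ²
   = (2.326 + 1.282)² · (12² + 12²/2.5) / 6²
   = 13.0177 · (144 + 57.6) / 36
   = 13.0177 · 201.6 / 36
   = 72.90
Round up → n₁ = 73; n₂ = r·n₁ = 2.5 × 73 = 183.

n₁ = 73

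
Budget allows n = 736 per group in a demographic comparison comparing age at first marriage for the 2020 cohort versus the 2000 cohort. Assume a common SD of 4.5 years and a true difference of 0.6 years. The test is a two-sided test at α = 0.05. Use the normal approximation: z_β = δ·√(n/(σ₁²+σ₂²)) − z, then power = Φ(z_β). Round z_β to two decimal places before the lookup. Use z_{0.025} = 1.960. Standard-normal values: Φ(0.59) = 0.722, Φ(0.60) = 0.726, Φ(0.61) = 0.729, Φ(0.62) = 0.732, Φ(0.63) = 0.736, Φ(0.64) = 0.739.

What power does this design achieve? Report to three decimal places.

Power ≈ 0.726

z_β = δ·√(n/(σ₁²+σ₂²)) − z_{α/2}
    = 0.6 · √(736/40.5) − 1.960
    = 0.6 · 4.26296 − 1.960
    = 2.5578 − 1.960 = 0.5978 → 0.60
Power = Φ(0.60) = 0.726.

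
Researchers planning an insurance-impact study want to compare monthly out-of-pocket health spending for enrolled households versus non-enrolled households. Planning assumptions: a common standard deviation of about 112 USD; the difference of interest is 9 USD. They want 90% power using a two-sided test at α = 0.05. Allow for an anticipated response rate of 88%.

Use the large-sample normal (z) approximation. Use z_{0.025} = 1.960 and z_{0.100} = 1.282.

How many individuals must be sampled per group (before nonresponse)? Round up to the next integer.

n = (z_{α/2} + z_β)² · (σ₁² + σ₂²) / δ²
  = (1.960 + 1.282)² · (2·112² = 25088) / 9²
  = 10.5106 · 25088 / 81
  = 3255.42
Adjust for 88% response: 3255.42 / 0.88 = 3699.34.
Round up → n = 3700 per group.

n = 3700 per group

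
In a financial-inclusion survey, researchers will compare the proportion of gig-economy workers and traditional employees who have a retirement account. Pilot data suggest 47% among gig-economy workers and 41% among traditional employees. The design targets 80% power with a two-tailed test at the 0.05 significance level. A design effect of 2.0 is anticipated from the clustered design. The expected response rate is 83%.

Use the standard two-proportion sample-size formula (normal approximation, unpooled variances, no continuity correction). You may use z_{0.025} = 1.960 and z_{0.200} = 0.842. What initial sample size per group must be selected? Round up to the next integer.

n = (z_{α/2} + z_β)² · [p₁(1−p₁) + p₂(1−p₂)] / (p₁ − p₂)²
  = (1.960 + 0.842)² · (0.47·0.53 + 0.41·0.59) / (0.06)²
  = (2.802)² · (0.2491 + 0.2419) / 0.0036
  = 7.8512 · 0.4910 / 0.0036
  = 1070.82
Design effect: 2.0 × 1070.82 = 2141.63.
Adjust for 83% response: 2141.63 / 0.83 = 2580.28.
Round up → n = 2581 per group.

n = 2581 per group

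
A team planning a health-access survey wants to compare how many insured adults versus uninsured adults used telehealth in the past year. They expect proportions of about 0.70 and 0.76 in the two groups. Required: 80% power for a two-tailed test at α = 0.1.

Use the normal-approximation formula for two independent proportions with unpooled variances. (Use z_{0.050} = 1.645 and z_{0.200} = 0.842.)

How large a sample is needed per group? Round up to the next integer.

n = (z_{α/2} + z_β)² · [p₁(1−p₁) + p₂(1−p₂)] / (p₁ − p₂)²
  = (1.645 + 0.842)² · (0.70·0.30 + 0.76·0.24) / (-0.06)²
  = (2.487)² · (0.2100 + 0.1824) / 0.0036
  = 6.1852 · 0.3924 / 0.0036
  = 674.18
Round up → n = 675 per group.

n = 675 per group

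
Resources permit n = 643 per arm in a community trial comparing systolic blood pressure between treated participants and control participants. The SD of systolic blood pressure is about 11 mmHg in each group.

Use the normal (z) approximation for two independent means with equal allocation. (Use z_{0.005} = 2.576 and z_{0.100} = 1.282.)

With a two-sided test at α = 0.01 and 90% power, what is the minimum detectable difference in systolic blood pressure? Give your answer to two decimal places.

δ = (z_{α/2} + z_β) · √((σ₁²+σ₂²)/n)
  = (2.576 + 1.282) · √(242/643)
  = 3.858 · √0.37636
  = 3.858 · 0.6135
  = 2.3668

Minimum detectable difference ≈ 2.37 mmHg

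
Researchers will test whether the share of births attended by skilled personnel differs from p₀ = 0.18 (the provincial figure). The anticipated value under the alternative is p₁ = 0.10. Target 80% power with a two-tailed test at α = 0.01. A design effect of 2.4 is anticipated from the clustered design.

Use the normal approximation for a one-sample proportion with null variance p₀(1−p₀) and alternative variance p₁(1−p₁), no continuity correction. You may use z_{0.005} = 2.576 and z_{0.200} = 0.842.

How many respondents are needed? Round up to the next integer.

n = 579

n = [z_{α/2}·√(p₀q₀) + z_β·√(p₁q₁)]² / (p₁ − p₀)²
  = [2.576·√(0.18·0.82) + 0.842·√(0.10·0.90)]² / (-0.08)²
  = [2.576·0.3842 + 0.842·0.3000]² / 0.0064
  = [1.2423]² / 0.0064
  = 241.13
Design effect: 2.4 × 241.13 = 578.71.
Round up → n = 579.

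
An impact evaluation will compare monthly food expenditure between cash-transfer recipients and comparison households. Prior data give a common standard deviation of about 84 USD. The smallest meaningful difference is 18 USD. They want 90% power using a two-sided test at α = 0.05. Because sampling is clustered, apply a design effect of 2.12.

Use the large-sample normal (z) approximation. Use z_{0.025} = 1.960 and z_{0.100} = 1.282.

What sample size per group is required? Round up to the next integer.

n = (z_{α/2} + z_β)² · (σ₁² + σ₂²) / δ²
  = (1.960 + 1.282)² · (2·84² = 14112) / 18²
  = 10.5106 · 14112 / 324
  = 457.79
Design effect: 2.12 × 457.79 = 970.52.
Round up → n = 971 per group.

n = 971 per group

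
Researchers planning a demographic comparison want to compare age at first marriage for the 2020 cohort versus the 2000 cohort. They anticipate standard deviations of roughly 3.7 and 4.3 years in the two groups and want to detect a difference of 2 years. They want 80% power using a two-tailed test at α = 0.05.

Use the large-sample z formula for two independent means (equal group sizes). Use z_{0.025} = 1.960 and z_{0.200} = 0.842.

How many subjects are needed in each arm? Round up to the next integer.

n = (z_{α/2} + z_β)² · (σ₁² + σ₂²) / δ²
  = (1.960 + 0.842)² · (3.7² + 4.3² = 32.18) / 2²
  = 7.8512 · 32.18 / 4
  = 63.16
Round up → n = 64 per group.

n = 64 per group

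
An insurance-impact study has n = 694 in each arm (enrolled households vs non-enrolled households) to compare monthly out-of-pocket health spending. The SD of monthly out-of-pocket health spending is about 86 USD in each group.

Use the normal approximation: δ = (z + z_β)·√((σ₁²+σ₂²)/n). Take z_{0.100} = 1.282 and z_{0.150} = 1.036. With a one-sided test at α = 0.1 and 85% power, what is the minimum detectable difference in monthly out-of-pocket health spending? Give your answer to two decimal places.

Minimum detectable difference ≈ 10.70 USD

δ = (z_α + z_β) · √((σ₁²+σ₂²)/n)
  = (1.282 + 1.036) · √(14792/694)
  = 2.318 · √21.3141
  = 2.318 · 4.6167
  = 10.7016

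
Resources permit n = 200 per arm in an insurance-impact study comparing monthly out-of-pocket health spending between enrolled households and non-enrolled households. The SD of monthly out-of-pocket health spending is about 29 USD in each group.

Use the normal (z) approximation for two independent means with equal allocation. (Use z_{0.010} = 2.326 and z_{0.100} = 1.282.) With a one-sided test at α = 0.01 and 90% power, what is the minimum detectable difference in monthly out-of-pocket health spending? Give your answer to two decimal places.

Minimum detectable difference ≈ 10.46 USD

δ = (z_α + z_β) · √((σ₁²+σ₂²)/n)
  = (2.326 + 1.282) · √(1682/200)
  = 3.608 · √8.41
  = 3.608 · 2.9000
  = 10.4632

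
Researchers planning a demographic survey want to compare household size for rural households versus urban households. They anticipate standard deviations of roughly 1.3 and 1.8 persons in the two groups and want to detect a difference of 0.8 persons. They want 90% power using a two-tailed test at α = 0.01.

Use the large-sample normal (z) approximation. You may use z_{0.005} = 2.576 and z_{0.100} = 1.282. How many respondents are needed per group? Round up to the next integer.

n = 115 per group

n = (z_{α/2} + z_β)² · (σ₁² + σ₂²) / δ²
  = (2.576 + 1.282)² · (1.3² + 1.8² = 4.93) / 0.8²
  = 14.8842 · 4.93 / 0.64
  = 114.65
Round up → n = 115 per group.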